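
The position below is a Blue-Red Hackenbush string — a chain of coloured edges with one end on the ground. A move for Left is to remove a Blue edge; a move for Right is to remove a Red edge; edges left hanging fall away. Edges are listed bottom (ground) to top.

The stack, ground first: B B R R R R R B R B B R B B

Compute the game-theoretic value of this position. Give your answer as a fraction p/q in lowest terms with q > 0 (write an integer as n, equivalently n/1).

4279/4096

1 of 14 · B · max L 0 · min R +∞ = 1
2 of 14 · BB · max L 1 · min R +∞ = 2
3 of 14 · BBR · max L 1 · min R 2 = 3/2
4 of 14 · BBRR · max L 1 · min R 3/2 = 5/4
5 of 14 · BBRRR · max L 1 · min R 5/4 = 9/8
6 of 14 · BBRRRR · max L 1 · min R 9/8 = 17/16
7 of 14 · BBRRRRR · max L 1 · min R 17/16 = 33/32
8 of 14 · BBRRRRRB · max L 33/32 · min R 17/16 = 67/64
9 of 14 · BBRRRRRBR · max L 33/32 · min R 67/64 = 133/128
10 of 14 · BBRRRRRBRB · max L 133/128 · min R 67/64 = 267/256
11 of 14 · BBRRRRRBRBB · max L 267/256 · min R 67/64 = 535/512
12 of 14 · BBRRRRRBRBBR · max L 267/256 · min R 535/512 = 1069/1024
13 of 14 · BBRRRRRBRBBRB · max L 1069/1024 · min R 535/512 = 2139/2048
14 of 14 · BBRRRRRBRBBRBB · max L 2139/2048 · min R 535/512 = 4279/4096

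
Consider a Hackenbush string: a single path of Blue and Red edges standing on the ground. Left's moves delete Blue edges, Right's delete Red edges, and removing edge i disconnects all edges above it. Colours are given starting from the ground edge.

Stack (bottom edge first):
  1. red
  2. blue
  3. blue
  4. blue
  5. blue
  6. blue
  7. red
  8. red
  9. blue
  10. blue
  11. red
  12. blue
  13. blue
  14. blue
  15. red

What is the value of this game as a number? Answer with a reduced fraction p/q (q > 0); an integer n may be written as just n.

-803/16384

v_1 [r]  L=[none]  R=[0]  = -1
v_2 [rb]  L=[-1]  R=[0]  = -1/2
v_3 [rbb]  L=[-1,-1/2]  R=[0]  = -1/4
v_4 [rbbb]  L=[-1,-1/2,-1/4]  R=[0]  = -1/8
v_5 [rbbbb]  L=[-1,-1/2,-1/4,-1/8]  R=[0]  = -1/16
v_6 [rbbbbb]  L=[-1,-1/2,-1/4,-1/8,-1/16]  R=[0]  = -1/32
v_7 [rbbbbbr]  L=[-1,-1/2,-1/4,-1/8,-1/16]  R=[-1/32,0]  = -3/64
v_8 [rbbbbbrr]  L=[-1,-1/2,-1/4,-1/8,-1/16]  R=[-3/64,-1/32,0]  = -7/128
v_9 [rbbbbbrrb]  L=[-1,-1/2,-1/4,-1/8,-1/16,-7/128]  R=[-3/64,-1/32,0]  = -13/256
v_10 [rbbbbbrrbb]  L=[-1,-1/2,-1/4,-1/8,-1/16,-7/128,-13/256]  R=[-3/64,-1/32,0]  = -25/512
v_11 [rbbbbbrrbbr]  L=[-1,-1/2,-1/4,-1/8,-1/16,-7/128,-13/256]  R=[-25/512,-3/64,-1/32,0]  = -51/1024
v_12 [rbbbbbrrbbrb]  L=[-1,-1/2,-1/4,-1/8,-1/16,-7/128,-13/256,-51/1024]  R=[-25/512,-3/64,-1/32,0]  = -101/2048
v_13 [rbbbbbrrbbrbb]  L=[-1,-1/2,-1/4,-1/8,-1/16,-7/128,-13/256,-51/1024,-101/2048]  R=[-25/512,-3/64,-1/32,0]  = -201/4096
v_14 [rbbbbbrrbbrbbb]  L=[-1,-1/2,-1/4,-1/8,-1/16,-7/128,-13/256,-51/1024,-101/2048,-201/4096]  R=[-25/512,-3/64,-1/32,0]  = -401/8192
v_15 [rbbbbbrrbbrbbbr]  L=[-1,-1/2,-1/4,-1/8,-1/16,-7/128,-13/256,-51/1024,-101/2048,-201/4096]  R=[-401/8192,-25/512,-3/64,-1/32,0]  = -803/16384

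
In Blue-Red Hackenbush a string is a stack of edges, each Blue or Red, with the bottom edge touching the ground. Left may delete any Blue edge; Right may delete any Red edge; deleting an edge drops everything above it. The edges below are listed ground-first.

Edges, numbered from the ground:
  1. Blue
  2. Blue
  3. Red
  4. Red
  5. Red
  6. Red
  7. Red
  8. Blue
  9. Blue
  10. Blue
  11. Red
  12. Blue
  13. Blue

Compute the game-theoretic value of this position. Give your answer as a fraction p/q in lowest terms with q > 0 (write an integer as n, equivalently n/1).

g(B) = { 0 | none } ⇒ 1
g(BB) = { 0; 1 | none } ⇒ 2
g(BBR) = { 0; 1 | 2 } ⇒ 3/2
g(BBRR) = { 0; 1 | 3/2; 2 } ⇒ 5/4
g(BBRRR) = { 0; 1 | 5/4; 3/2; 2 } ⇒ 9/8
g(BBRRRR) = { 0; 1 | 9/8; 5/4; 3/2; 2 } ⇒ 17/16
g(BBRRRRR) = { 0; 1 | 17/16; 9/8; 5/4; 3/2; 2 } ⇒ 33/32
g(BBRRRRRB) = { 0; 1; 33/32 | 17/16; 9/8; 5/4; 3/2; 2 } ⇒ 67/64
g(BBRRRRRBB) = { 0; 1; 33/32; 67/64 | 17/16; 9/8; 5/4; 3/2; 2 } ⇒ 135/128
g(BBRRRRRBBB) = { 0; 1; 33/32; 67/64; 135/128 | 17/16; 9/8; 5/4; 3/2; 2 } ⇒ 271/256
g(BBRRRRRBBBR) = { 0; 1; 33/32; 67/64; 135/128 | 271/256; 17/16; 9/8; 5/4; 3/2; 2 } ⇒ 541/512
g(BBRRRRRBBBRB) = { 0; 1; 33/32; 67/64; 135/128; 541/512 | 271/256; 17/16; 9/8; 5/4; 3/2; 2 } ⇒ 1083/1024
g(BBRRRRRBBBRBB) = { 0; 1; 33/32; 67/64; 135/128; 541/512; 1083/1024 | 271/256; 17/16; 9/8; 5/4; 3/2; 2 } ⇒ 2167/2048

2167/2048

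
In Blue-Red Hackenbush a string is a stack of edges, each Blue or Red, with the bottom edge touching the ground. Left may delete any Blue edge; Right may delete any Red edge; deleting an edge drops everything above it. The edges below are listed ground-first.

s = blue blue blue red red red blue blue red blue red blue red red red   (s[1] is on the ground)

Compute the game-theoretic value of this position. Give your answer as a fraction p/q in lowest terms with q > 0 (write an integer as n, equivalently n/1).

Recurse on prefixes of the 15-edge string blue blue blue red red red blue blue red blue red blue red red red:
step 1: add blue to get b; options L={ 0 } R={ none } so 1
step 2: add blue to get bb; options L={ 0 1 } R={ none } so 2
step 3: add blue to get bbb; options L={ 0 1 2 } R={ none } so 3
step 4: add red to get bbbr; options L={ 0 1 2 } R={ 3 } so 5/2
step 5: add red to get bbbrr; options L={ 0 1 2 } R={ 5/2 3 } so 9/4
step 6: add red to get bbbrrr; options L={ 0 1 2 } R={ 9/4 5/2 3 } so 17/8
step 7: add blue to get bbbrrrb; options L={ 0 1 2 17/8 } R={ 9/4 5/2 3 } so 35/16
step 8: add blue to get bbbrrrbb; options L={ 0 1 2 17/8 35/16 } R={ 9/4 5/2 3 } so 71/32
step 9: add red to get bbbrrrbbr; options L={ 0 1 2 17/8 35/16 } R={ 71/32 9/4 5/2 3 } so 141/64
step 10: add blue to get bbbrrrbbrb; options L={ 0 1 2 17/8 35/16 141/64 } R={ 71/32 9/4 5/2 3 } so 283/128
step 11: add red to get bbbrrrbbrbr; options L={ 0 1 2 17/8 35/16 141/64 } R={ 283/128 71/32 9/4 5/2 3 } so 565/256
step 12: add blue to get bbbrrrbbrbrb; options L={ 0 1 2 17/8 35/16 141/64 565/256 } R={ 283/128 71/32 9/4 5/2 3 } so 1131/512
step 13: add red to get bbbrrrbbrbrbr; options L={ 0 1 2 17/8 35/16 141/64 565/256 } R={ 1131/512 283/128 71/32 9/4 5/2 3 } so 2261/1024
step 14: add red to get bbbrrrbbrbrbrr; options L={ 0 1 2 17/8 35/16 141/64 565/256 } R={ 2261/1024 1131/512 283/128 71/32 9/4 5/2 3 } so 4521/2048
step 15: add red to get bbbrrrbbrbrbrrr; options L={ 0 1 2 17/8 35/16 141/64 565/256 } R={ 4521/2048 2261/1024 1131/512 283/128 71/32 9/4 5/2 3 } so 9041/4096

9041/4096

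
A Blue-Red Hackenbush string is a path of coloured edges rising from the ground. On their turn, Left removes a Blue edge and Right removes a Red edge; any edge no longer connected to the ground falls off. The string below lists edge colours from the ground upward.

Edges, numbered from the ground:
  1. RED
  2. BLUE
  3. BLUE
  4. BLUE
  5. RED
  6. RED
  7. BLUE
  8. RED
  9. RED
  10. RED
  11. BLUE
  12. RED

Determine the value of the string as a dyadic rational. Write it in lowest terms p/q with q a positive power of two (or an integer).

R: Left { (no moves) }, Right { 0 } -> simplest -1
RB: Left { -1 }, Right { 0 } -> simplest -1/2
RBB: Left { -1; -1/2 }, Right { 0 } -> simplest -1/4
RBBB: Left { -1; -1/2; -1/4 }, Right { 0 } -> simplest -1/8
RBBBR: Left { -1; -1/2; -1/4 }, Right { -1/8; 0 } -> simplest -3/16
RBBBRR: Left { -1; -1/2; -1/4 }, Right { -3/16; -1/8; 0 } -> simplest -7/32
RBBBRRB: Left { -1; -1/2; -1/4; -7/32 }, Right { -3/16; -1/8; 0 } -> simplest -13/64
RBBBRRBR: Left { -1; -1/2; -1/4; -7/32 }, Right { -13/64; -3/16; -1/8; 0 } -> simplest -27/128
RBBBRRBRR: Left { -1; -1/2; -1/4; -7/32 }, Right { -27/128; -13/64; -3/16; -1/8; 0 } -> simplest -55/256
RBBBRRBRRR: Left { -1; -1/2; -1/4; -7/32 }, Right { -55/256; -27/128; -13/64; -3/16; -1/8; 0 } -> simplest -111/512
RBBBRRBRRRB: Left { -1; -1/2; -1/4; -7/32; -111/512 }, Right { -55/256; -27/128; -13/64; -3/16; -1/8; 0 } -> simplest -221/1024
RBBBRRBRRRBR: Left { -1; -1/2; -1/4; -7/32; -111/512 }, Right { -221/1024; -55/256; -27/128; -13/64; -3/16; -1/8; 0 } -> simplest -443/2048

-443/2048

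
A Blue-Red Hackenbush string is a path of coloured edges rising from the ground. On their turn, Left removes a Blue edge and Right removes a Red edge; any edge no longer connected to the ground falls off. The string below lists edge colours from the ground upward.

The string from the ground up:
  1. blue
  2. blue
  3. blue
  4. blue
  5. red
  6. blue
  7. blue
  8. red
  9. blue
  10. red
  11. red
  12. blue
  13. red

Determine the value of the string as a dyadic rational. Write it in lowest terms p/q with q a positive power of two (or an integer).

Recurse on prefixes of the 13-edge string blue blue blue blue red blue blue red blue red red blue red:
b: Left { 0 }, Right { none } -> simplest 1
bb: Left { 0 1 }, Right { none } -> simplest 2
bbb: Left { 0 1 2 }, Right { none } -> simplest 3
bbbb: Left { 0 1 2 3 }, Right { none } -> simplest 4
bbbbr: Left { 0 1 2 3 }, Right { 4 } -> simplest 7/2
bbbbrb: Left { 0 1 2 3 7/2 }, Right { 4 } -> simplest 15/4
bbbbrbb: Left { 0 1 2 3 7/2 15/4 }, Right { 4 } -> simplest 31/8
bbbbrbbr: Left { 0 1 2 3 7/2 15/4 }, Right { 31/8 4 } -> simplest 61/16
bbbbrbbrb: Left { 0 1 2 3 7/2 15/4 61/16 }, Right { 31/8 4 } -> simplest 123/32
bbbbrbbrbr: Left { 0 1 2 3 7/2 15/4 61/16 }, Right { 123/32 31/8 4 } -> simplest 245/64
bbbbrbbrbrr: Left { 0 1 2 3 7/2 15/4 61/16 }, Right { 245/64 123/32 31/8 4 } -> simplest 489/128
bbbbrbbrbrrb: Left { 0 1 2 3 7/2 15/4 61/16 489/128 }, Right { 245/64 123/32 31/8 4 } -> simplest 979/256
bbbbrbbrbrrbr: Left { 0 1 2 3 7/2 15/4 61/16 489/128 }, Right { 979/256 245/64 123/32 31/8 4 } -> simplest 1957/512

1957/512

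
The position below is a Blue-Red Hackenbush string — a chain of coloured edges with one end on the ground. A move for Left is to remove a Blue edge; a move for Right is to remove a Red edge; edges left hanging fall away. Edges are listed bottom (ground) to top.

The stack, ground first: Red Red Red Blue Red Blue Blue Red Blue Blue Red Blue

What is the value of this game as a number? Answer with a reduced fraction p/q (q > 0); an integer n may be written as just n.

val(R) = { none | 0 } = -1
val(RR) = { none | -1, 0 } = -2
val(RRR) = { none | -2, -1, 0 } = -3
val(RRRB) = { -3 | -2, -1, 0 } = -5/2
val(RRRBR) = { -3 | -5/2, -2, -1, 0 } = -11/4
val(RRRBRB) = { -3, -11/4 | -5/2, -2, -1, 0 } = -21/8
val(RRRBRBB) = { -3, -11/4, -21/8 | -5/2, -2, -1, 0 } = -41/16
val(RRRBRBBR) = { -3, -11/4, -21/8 | -41/16, -5/2, -2, -1, 0 } = -83/32
val(RRRBRBBRB) = { -3, -11/4, -21/8, -83/32 | -41/16, -5/2, -2, -1, 0 } = -165/64
val(RRRBRBBRBB) = { -3, -11/4, -21/8, -83/32, -165/64 | -41/16, -5/2, -2, -1, 0 } = -329/128
val(RRRBRBBRBBR) = { -3, -11/4, -21/8, -83/32, -165/64 | -329/128, -41/16, -5/2, -2, -1, 0 } = -659/256
val(RRRBRBBRBBRB) = { -3, -11/4, -21/8, -83/32, -165/64, -659/256 | -329/128, -41/16, -5/2, -2, -1, 0 } = -1317/512

-1317/512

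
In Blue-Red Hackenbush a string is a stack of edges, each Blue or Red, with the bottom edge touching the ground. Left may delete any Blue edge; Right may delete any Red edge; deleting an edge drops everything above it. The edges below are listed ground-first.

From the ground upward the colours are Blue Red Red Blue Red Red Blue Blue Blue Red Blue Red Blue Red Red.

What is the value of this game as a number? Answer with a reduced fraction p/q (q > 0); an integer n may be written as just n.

Recurse on prefixes of the 15-edge string Blue Red Red Blue Red Red Blue Blue Blue Red Blue Red Blue Red Red:
step 1: add Blue to get B; options L={ 0 } R={ — } -> 1
step 2: add Red to get BR; options L={ 0 } R={ 1 } -> 1/2
step 3: add Red to get BRR; options L={ 0 } R={ 1/2, 1 } -> 1/4
step 4: add Blue to get BRRB; options L={ 0, 1/4 } R={ 1/2, 1 } -> 3/8
step 5: add Red to get BRRBR; options L={ 0, 1/4 } R={ 3/8, 1/2, 1 } -> 5/16
step 6: add Red to get BRRBRR; options L={ 0, 1/4 } R={ 5/16, 3/8, 1/2, 1 } -> 9/32
step 7: add Blue to get BRRBRRB; options L={ 0, 1/4, 9/32 } R={ 5/16, 3/8, 1/2, 1 } -> 19/64
step 8: add Blue to get BRRBRRBB; options L={ 0, 1/4, 9/32, 19/64 } R={ 5/16, 3/8, 1/2, 1 } -> 39/128
step 9: add Blue to get BRRBRRBBB; options L={ 0, 1/4, 9/32, 19/64, 39/128 } R={ 5/16, 3/8, 1/2, 1 } -> 79/256
step 10: add Red to get BRRBRRBBBR; options L={ 0, 1/4, 9/32, 19/64, 39/128 } R={ 79/256, 5/16, 3/8, 1/2, 1 } -> 157/512
step 11: add Blue to get BRRBRRBBBRB; options L={ 0, 1/4, 9/32, 19/64, 39/128, 157/512 } R={ 79/256, 5/16, 3/8, 1/2, 1 } -> 315/1024
step 12: add Red to get BRRBRRBBBRBR; options L={ 0, 1/4, 9/32, 19/64, 39/128, 157/512 } R={ 315/1024, 79/256, 5/16, 3/8, 1/2, 1 } -> 629/2048
step 13: add Blue to get BRRBRRBBBRBRB; options L={ 0, 1/4, 9/32, 19/64, 39/128, 157/512, 629/2048 } R={ 315/1024, 79/256, 5/16, 3/8, 1/2, 1 } -> 1259/4096
step 14: add Red to get BRRBRRBBBRBRBR; options L={ 0, 1/4, 9/32, 19/64, 39/128, 157/512, 629/2048 } R={ 1259/4096, 315/1024, 79/256, 5/16, 3/8, 1/2, 1 } -> 2517/8192
step 15: add Red to get BRRBRRBBBRBRBRR; options L={ 0, 1/4, 9/32, 19/64, 39/128, 157/512, 629/2048 } R={ 2517/8192, 1259/4096, 315/1024, 79/256, 5/16, 3/8, 1/2, 1 } -> 5033/16384

5033/16384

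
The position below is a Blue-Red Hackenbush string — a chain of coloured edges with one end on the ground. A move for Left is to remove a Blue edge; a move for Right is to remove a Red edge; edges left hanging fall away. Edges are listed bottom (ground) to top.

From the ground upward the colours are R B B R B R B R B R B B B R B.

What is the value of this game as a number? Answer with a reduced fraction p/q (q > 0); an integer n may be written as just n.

Prefix values for R B B R B R B R B R B B B R B via {L|R} + simplicity:
R: Left { none }, Right { 0 } so simplest -1
RB: Left { -1 }, Right { 0 } so simplest -1/2
RBB: Left { -1; -1/2 }, Right { 0 } so simplest -1/4
RBBR: Left { -1; -1/2 }, Right { -1/4; 0 } so simplest -3/8
RBBRB: Left { -1; -1/2; -3/8 }, Right { -1/4; 0 } so simplest -5/16
RBBRBR: Left { -1; -1/2; -3/8 }, Right { -5/16; -1/4; 0 } so simplest -11/32
RBBRBRB: Left { -1; -1/2; -3/8; -11/32 }, Right { -5/16; -1/4; 0 } so simplest -21/64
RBBRBRBR: Left { -1; -1/2; -3/8; -11/32 }, Right { -21/64; -5/16; -1/4; 0 } so simplest -43/128
RBBRBRBRB: Left { -1; -1/2; -3/8; -11/32; -43/128 }, Right { -21/64; -5/16; -1/4; 0 } so simplest -85/256
RBBRBRBRBR: Left { -1; -1/2; -3/8; -11/32; -43/128 }, Right { -85/256; -21/64; -5/16; -1/4; 0 } so simplest -171/512
RBBRBRBRBRB: Left { -1; -1/2; -3/8; -11/32; -43/128; -171/512 }, Right { -85/256; -21/64; -5/16; -1/4; 0 } so simplest -341/1024
RBBRBRBRBRBB: Left { -1; -1/2; -3/8; -11/32; -43/128; -171/512; -341/1024 }, Right { -85/256; -21/64; -5/16; -1/4; 0 } so simplest -681/2048
RBBRBRBRBRBBB: Left { -1; -1/2; -3/8; -11/32; -43/128; -171/512; -341/1024; -681/2048 }, Right { -85/256; -21/64; -5/16; -1/4; 0 } so simplest -1361/4096
RBBRBRBRBRBBBR: Left { -1; -1/2; -3/8; -11/32; -43/128; -171/512; -341/1024; -681/2048 }, Right { -1361/4096; -85/256; -21/64; -5/16; -1/4; 0 } so simplest -2723/8192
RBBRBRBRBRBBBRB: Left { -1; -1/2; -3/8; -11/32; -43/128; -171/512; -341/1024; -681/2048; -2723/8192 }, Right { -1361/4096; -85/256; -21/64; -5/16; -1/4; 0 } so simplest -5445/16384

-5445/16384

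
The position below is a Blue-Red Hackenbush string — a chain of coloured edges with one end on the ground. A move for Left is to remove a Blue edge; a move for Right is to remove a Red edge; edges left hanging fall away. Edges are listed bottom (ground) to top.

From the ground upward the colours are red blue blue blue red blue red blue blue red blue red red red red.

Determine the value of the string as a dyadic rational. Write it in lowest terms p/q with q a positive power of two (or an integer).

-2655/16384

Recurse on prefixes of the 15-edge string red blue blue blue red blue red blue blue red blue red red red red:
r: Left { — }, Right { 0 } → simplest -1
rb: Left { -1 }, Right { 0 } → simplest -1/2
rbb: Left { -1, -1/2 }, Right { 0 } → simplest -1/4
rbbb: Left { -1, -1/2, -1/4 }, Right { 0 } → simplest -1/8
rbbbr: Left { -1, -1/2, -1/4 }, Right { -1/8, 0 } → simplest -3/16
rbbbrb: Left { -1, -1/2, -1/4, -3/16 }, Right { -1/8, 0 } → simplest -5/32
rbbbrbr: Left { -1, -1/2, -1/4, -3/16 }, Right { -5/32, -1/8, 0 } → simplest -11/64
rbbbrbrb: Left { -1, -1/2, -1/4, -3/16, -11/64 }, Right { -5/32, -1/8, 0 } → simplest -21/128
rbbbrbrbb: Left { -1, -1/2, -1/4, -3/16, -11/64, -21/128 }, Right { -5/32, -1/8, 0 } → simplest -41/256
rbbbrbrbbr: Left { -1, -1/2, -1/4, -3/16, -11/64, -21/128 }, Right { -41/256, -5/32, -1/8, 0 } → simplest -83/512
rbbbrbrbbrb: Left { -1, -1/2, -1/4, -3/16, -11/64, -21/128, -83/512 }, Right { -41/256, -5/32, -1/8, 0 } → simplest -165/1024
rbbbrbrbbrbr: Left { -1, -1/2, -1/4, -3/16, -11/64, -21/128, -83/512 }, Right { -165/1024, -41/256, -5/32, -1/8, 0 } → simplest -331/2048
rbbbrbrbbrbrr: Left { -1, -1/2, -1/4, -3/16, -11/64, -21/128, -83/512 }, Right { -331/2048, -165/1024, -41/256, -5/32, -1/8, 0 } → simplest -663/4096
rbbbrbrbbrbrrr: Left { -1, -1/2, -1/4, -3/16, -11/64, -21/128, -83/512 }, Right { -663/4096, -331/2048, -165/1024, -41/256, -5/32, -1/8, 0 } → simplest -1327/8192
rbbbrbrbbrbrrrr: Left { -1, -1/2, -1/4, -3/16, -11/64, -21/128, -83/512 }, Right { -1327/8192, -663/4096, -331/2048, -165/1024, -41/256, -5/32, -1/8, 0 } → simplest -2655/16384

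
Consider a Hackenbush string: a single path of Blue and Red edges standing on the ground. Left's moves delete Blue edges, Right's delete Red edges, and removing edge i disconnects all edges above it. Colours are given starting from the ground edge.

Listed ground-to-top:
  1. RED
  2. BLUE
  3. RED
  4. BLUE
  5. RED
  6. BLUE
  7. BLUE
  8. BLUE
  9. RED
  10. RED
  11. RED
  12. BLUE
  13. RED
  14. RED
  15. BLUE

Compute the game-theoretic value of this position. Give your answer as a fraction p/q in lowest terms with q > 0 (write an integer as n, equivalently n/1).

-10477/16384

Prefix values for RED BLUE RED BLUE RED BLUE BLUE BLUE RED RED RED BLUE RED RED BLUE via {L|R} + simplicity:
edge 1 of 15 (RED): { none | 0 } so -1
edge 2 of 15 (BLUE): { -1 | 0 } so -1/2
edge 3 of 15 (RED): { -1 | -1/2; 0 } so -3/4
edge 4 of 15 (BLUE): { -1; -3/4 | -1/2; 0 } so -5/8
edge 5 of 15 (RED): { -1; -3/4 | -5/8; -1/2; 0 } so -11/16
edge 6 of 15 (BLUE): { -1; -3/4; -11/16 | -5/8; -1/2; 0 } so -21/32
edge 7 of 15 (BLUE): { -1; -3/4; -11/16; -21/32 | -5/8; -1/2; 0 } so -41/64
edge 8 of 15 (BLUE): { -1; -3/4; -11/16; -21/32; -41/64 | -5/8; -1/2; 0 } so -81/128
edge 9 of 15 (RED): { -1; -3/4; -11/16; -21/32; -41/64 | -81/128; -5/8; -1/2; 0 } so -163/256
edge 10 of 15 (RED): { -1; -3/4; -11/16; -21/32; -41/64 | -163/256; -81/128; -5/8; -1/2; 0 } so -327/512
edge 11 of 15 (RED): { -1; -3/4; -11/16; -21/32; -41/64 | -327/512; -163/256; -81/128; -5/8; -1/2; 0 } so -655/1024
edge 12 of 15 (BLUE): { -1; -3/4; -11/16; -21/32; -41/64; -655/1024 | -327/512; -163/256; -81/128; -5/8; -1/2; 0 } so -1309/2048
edge 13 of 15 (RED): { -1; -3/4; -11/16; -21/32; -41/64; -655/1024 | -1309/2048; -327/512; -163/256; -81/128; -5/8; -1/2; 0 } so -2619/4096
edge 14 of 15 (RED): { -1; -3/4; -11/16; -21/32; -41/64; -655/1024 | -2619/4096; -1309/2048; -327/512; -163/256; -81/128; -5/8; -1/2; 0 } so -5239/8192
edge 15 of 15 (BLUE): { -1; -3/4; -11/16; -21/32; -41/64; -655/1024; -5239/8192 | -2619/4096; -1309/2048; -327/512; -163/256; -81/128; -5/8; -1/2; 0 } so -10477/16384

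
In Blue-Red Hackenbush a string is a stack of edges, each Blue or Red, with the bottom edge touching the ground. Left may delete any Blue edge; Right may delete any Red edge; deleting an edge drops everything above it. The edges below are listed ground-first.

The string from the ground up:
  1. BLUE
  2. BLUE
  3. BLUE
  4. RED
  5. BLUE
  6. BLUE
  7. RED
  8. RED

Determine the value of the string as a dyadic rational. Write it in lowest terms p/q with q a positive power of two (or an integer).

Recurse on prefixes of the 8-edge string BLUE BLUE BLUE RED BLUE BLUE RED RED:
step 1: add BLUE to get B; options L={ 0 } R={  } ⇒ 1
step 2: add BLUE to get BB; options L={ 0 1 } R={  } ⇒ 2
step 3: add BLUE to get BBB; options L={ 0 1 2 } R={  } ⇒ 3
step 4: add RED to get BBBR; options L={ 0 1 2 } R={ 3 } ⇒ 5/2
step 5: add BLUE to get BBBRB; options L={ 0 1 2 5/2 } R={ 3 } ⇒ 11/4
step 6: add BLUE to get BBBRBB; options L={ 0 1 2 5/2 11/4 } R={ 3 } ⇒ 23/8
step 7: add RED to get BBBRBBR; options L={ 0 1 2 5/2 11/4 } R={ 23/8 3 } ⇒ 45/16
step 8: add RED to get BBBRBBRR; options L={ 0 1 2 5/2 11/4 } R={ 45/16 23/8 3 } ⇒ 89/32

89/32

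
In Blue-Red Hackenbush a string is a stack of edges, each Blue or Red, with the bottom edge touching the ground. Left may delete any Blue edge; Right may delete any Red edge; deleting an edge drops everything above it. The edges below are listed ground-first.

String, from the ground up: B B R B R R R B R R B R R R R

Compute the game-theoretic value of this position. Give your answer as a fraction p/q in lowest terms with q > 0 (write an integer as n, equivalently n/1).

Recurse on prefixes of the 15-edge string B B R B R R R B R R B R R R R:
g_1 [B]  L=[0]  R=[none]  ⇒ 1
g_2 [BB]  L=[0,1]  R=[none]  ⇒ 2
g_3 [BBR]  L=[0,1]  R=[2]  ⇒ 3/2
g_4 [BBRB]  L=[0,1,3/2]  R=[2]  ⇒ 7/4
g_5 [BBRBR]  L=[0,1,3/2]  R=[7/4,2]  ⇒ 13/8
g_6 [BBRBRR]  L=[0,1,3/2]  R=[13/8,7/4,2]  ⇒ 25/16
g_7 [BBRBRRR]  L=[0,1,3/2]  R=[25/16,13/8,7/4,2]  ⇒ 49/32
g_8 [BBRBRRRB]  L=[0,1,3/2,49/32]  R=[25/16,13/8,7/4,2]  ⇒ 99/64
g_9 [BBRBRRRBR]  L=[0,1,3/2,49/32]  R=[99/64,25/16,13/8,7/4,2]  ⇒ 197/128
g_10 [BBRBRRRBRR]  L=[0,1,3/2,49/32]  R=[197/128,99/64,25/16,13/8,7/4,2]  ⇒ 393/256
g_11 [BBRBRRRBRRB]  L=[0,1,3/2,49/32,393/256]  R=[197/128,99/64,25/16,13/8,7/4,2]  ⇒ 787/512
g_12 [BBRBRRRBRRBR]  L=[0,1,3/2,49/32,393/256]  R=[787/512,197/128,99/64,25/16,13/8,7/4,2]  ⇒ 1573/1024
g_13 [BBRBRRRBRRBRR]  L=[0,1,3/2,49/32,393/256]  R=[1573/1024,787/512,197/128,99/64,25/16,13/8,7/4,2]  ⇒ 3145/2048
g_14 [BBRBRRRBRRBRRR]  L=[0,1,3/2,49/32,393/256]  R=[3145/2048,1573/1024,787/512,197/128,99/64,25/16,13/8,7/4,2]  ⇒ 6289/4096
g_15 [BBRBRRRBRRBRRRR]  L=[0,1,3/2,49/32,393/256]  R=[6289/4096,3145/2048,1573/1024,787/512,197/128,99/64,25/16,13/8,7/4,2]  ⇒ 12577/8192

12577/8192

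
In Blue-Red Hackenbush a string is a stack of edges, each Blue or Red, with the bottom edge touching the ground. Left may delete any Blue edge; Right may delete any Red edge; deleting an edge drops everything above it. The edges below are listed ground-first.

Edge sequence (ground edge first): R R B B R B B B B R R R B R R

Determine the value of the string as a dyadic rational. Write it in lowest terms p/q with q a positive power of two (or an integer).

-10359/8192

g_1 [R]  L=[∅]  R=[0]  = -1
g_2 [RR]  L=[∅]  R=[-1; 0]  = -2
g_3 [RRB]  L=[-2]  R=[-1; 0]  = -3/2
g_4 [RRBB]  L=[-2; -3/2]  R=[-1; 0]  = -5/4
g_5 [RRBBR]  L=[-2; -3/2]  R=[-5/4; -1; 0]  = -11/8
g_6 [RRBBRB]  L=[-2; -3/2; -11/8]  R=[-5/4; -1; 0]  = -21/16
g_7 [RRBBRBB]  L=[-2; -3/2; -11/8; -21/16]  R=[-5/4; -1; 0]  = -41/32
g_8 [RRBBRBBB]  L=[-2; -3/2; -11/8; -21/16; -41/32]  R=[-5/4; -1; 0]  = -81/64
g_9 [RRBBRBBBB]  L=[-2; -3/2; -11/8; -21/16; -41/32; -81/64]  R=[-5/4; -1; 0]  = -161/128
g_10 [RRBBRBBBBR]  L=[-2; -3/2; -11/8; -21/16; -41/32; -81/64]  R=[-161/128; -5/4; -1; 0]  = -323/256
g_11 [RRBBRBBBBRR]  L=[-2; -3/2; -11/8; -21/16; -41/32; -81/64]  R=[-323/256; -161/128; -5/4; -1; 0]  = -647/512
g_12 [RRBBRBBBBRRR]  L=[-2; -3/2; -11/8; -21/16; -41/32; -81/64]  R=[-647/512; -323/256; -161/128; -5/4; -1; 0]  = -1295/1024
g_13 [RRBBRBBBBRRRB]  L=[-2; -3/2; -11/8; -21/16; -41/32; -81/64; -1295/1024]  R=[-647/512; -323/256; -161/128; -5/4; -1; 0]  = -2589/2048
g_14 [RRBBRBBBBRRRBR]  L=[-2; -3/2; -11/8; -21/16; -41/32; -81/64; -1295/1024]  R=[-2589/2048; -647/512; -323/256; -161/128; -5/4; -1; 0]  = -5179/4096
g_15 [RRBBRBBBBRRRBRR]  L=[-2; -3/2; -11/8; -21/16; -41/32; -81/64; -1295/1024]  R=[-5179/4096; -2589/2048; -647/512; -323/256; -161/128; -5/4; -1; 0]  = -10359/8192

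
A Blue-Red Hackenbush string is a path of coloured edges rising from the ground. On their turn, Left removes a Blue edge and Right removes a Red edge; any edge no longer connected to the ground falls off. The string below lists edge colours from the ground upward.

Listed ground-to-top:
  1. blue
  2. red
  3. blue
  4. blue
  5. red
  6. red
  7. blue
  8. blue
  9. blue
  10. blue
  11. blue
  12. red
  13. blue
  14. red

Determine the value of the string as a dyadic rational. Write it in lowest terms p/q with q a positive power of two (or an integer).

b: Left { 0 }, Right {  } = simplest 1
br: Left { 0 }, Right { 1 } = simplest 1/2
brb: Left { 0 1/2 }, Right { 1 } = simplest 3/4
brbb: Left { 0 1/2 3/4 }, Right { 1 } = simplest 7/8
brbbr: Left { 0 1/2 3/4 }, Right { 7/8 1 } = simplest 13/16
brbbrr: Left { 0 1/2 3/4 }, Right { 13/16 7/8 1 } = simplest 25/32
brbbrrb: Left { 0 1/2 3/4 25/32 }, Right { 13/16 7/8 1 } = simplest 51/64
brbbrrbb: Left { 0 1/2 3/4 25/32 51/64 }, Right { 13/16 7/8 1 } = simplest 103/128
brbbrrbbb: Left { 0 1/2 3/4 25/32 51/64 103/128 }, Right { 13/16 7/8 1 } = simplest 207/256
brbbrrbbbb: Left { 0 1/2 3/4 25/32 51/64 103/128 207/256 }, Right { 13/16 7/8 1 } = simplest 415/512
brbbrrbbbbb: Left { 0 1/2 3/4 25/32 51/64 103/128 207/256 415/512 }, Right { 13/16 7/8 1 } = simplest 831/1024
brbbrrbbbbbr: Left { 0 1/2 3/4 25/32 51/64 103/128 207/256 415/512 }, Right { 831/1024 13/16 7/8 1 } = simplest 1661/2048
brbbrrbbbbbrb: Left { 0 1/2 3/4 25/32 51/64 103/128 207/256 415/512 1661/2048 }, Right { 831/1024 13/16 7/8 1 } = simplest 3323/4096
brbbrrbbbbbrbr: Left { 0 1/2 3/4 25/32 51/64 103/128 207/256 415/512 1661/2048 }, Right { 3323/4096 831/1024 13/16 7/8 1 } = simplest 6645/8192

6645/8192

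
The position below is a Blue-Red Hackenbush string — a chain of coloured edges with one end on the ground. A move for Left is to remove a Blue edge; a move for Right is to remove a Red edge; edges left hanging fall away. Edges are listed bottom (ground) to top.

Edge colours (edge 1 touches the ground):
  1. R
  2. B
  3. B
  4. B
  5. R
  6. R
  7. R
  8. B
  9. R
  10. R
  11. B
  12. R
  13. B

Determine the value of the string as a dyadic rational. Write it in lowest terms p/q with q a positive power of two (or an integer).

-949/4096

edge 1 of 13 (R): { ∅ | 0 } gives -1
edge 2 of 13 (B): { -1 | 0 } gives -1/2
edge 3 of 13 (B): { -1; -1/2 | 0 } gives -1/4
edge 4 of 13 (B): { -1; -1/2; -1/4 | 0 } gives -1/8
edge 5 of 13 (R): { -1; -1/2; -1/4 | -1/8; 0 } gives -3/16
edge 6 of 13 (R): { -1; -1/2; -1/4 | -3/16; -1/8; 0 } gives -7/32
edge 7 of 13 (R): { -1; -1/2; -1/4 | -7/32; -3/16; -1/8; 0 } gives -15/64
edge 8 of 13 (B): { -1; -1/2; -1/4; -15/64 | -7/32; -3/16; -1/8; 0 } gives -29/128
edge 9 of 13 (R): { -1; -1/2; -1/4; -15/64 | -29/128; -7/32; -3/16; -1/8; 0 } gives -59/256
edge 10 of 13 (R): { -1; -1/2; -1/4; -15/64 | -59/256; -29/128; -7/32; -3/16; -1/8; 0 } gives -119/512
edge 11 of 13 (B): { -1; -1/2; -1/4; -15/64; -119/512 | -59/256; -29/128; -7/32; -3/16; -1/8; 0 } gives -237/1024
edge 12 of 13 (R): { -1; -1/2; -1/4; -15/64; -119/512 | -237/1024; -59/256; -29/128; -7/32; -3/16; -1/8; 0 } gives -475/2048
edge 13 of 13 (B): { -1; -1/2; -1/4; -15/64; -119/512; -475/2048 | -237/1024; -59/256; -29/128; -7/32; -3/16; -1/8; 0 } gives -949/4096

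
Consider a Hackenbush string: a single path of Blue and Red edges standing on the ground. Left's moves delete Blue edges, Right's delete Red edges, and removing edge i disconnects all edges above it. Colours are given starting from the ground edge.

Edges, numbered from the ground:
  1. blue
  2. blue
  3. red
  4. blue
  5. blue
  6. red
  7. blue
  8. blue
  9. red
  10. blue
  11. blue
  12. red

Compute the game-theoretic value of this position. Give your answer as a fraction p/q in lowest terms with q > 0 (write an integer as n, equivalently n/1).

1901/1024

Recurse on prefixes of the 12-edge string blue blue red blue blue red blue blue red blue blue red:
val(b) = { 0 | — } ⇒ 1
val(bb) = { 0; 1 | — } ⇒ 2
val(bbr) = { 0; 1 | 2 } ⇒ 3/2
val(bbrb) = { 0; 1; 3/2 | 2 } ⇒ 7/4
val(bbrbb) = { 0; 1; 3/2; 7/4 | 2 } ⇒ 15/8
val(bbrbbr) = { 0; 1; 3/2; 7/4 | 15/8; 2 } ⇒ 29/16
val(bbrbbrb) = { 0; 1; 3/2; 7/4; 29/16 | 15/8; 2 } ⇒ 59/32
val(bbrbbrbb) = { 0; 1; 3/2; 7/4; 29/16; 59/32 | 15/8; 2 } ⇒ 119/64
val(bbrbbrbbr) = { 0; 1; 3/2; 7/4; 29/16; 59/32 | 119/64; 15/8; 2 } ⇒ 237/128
val(bbrbbrbbrb) = { 0; 1; 3/2; 7/4; 29/16; 59/32; 237/128 | 119/64; 15/8; 2 } ⇒ 475/256
val(bbrbbrbbrbb) = { 0; 1; 3/2; 7/4; 29/16; 59/32; 237/128; 475/256 | 119/64; 15/8; 2 } ⇒ 951/512
val(bbrbbrbbrbbr) = { 0; 1; 3/2; 7/4; 29/16; 59/32; 237/128; 475/256 | 951/512; 119/64; 15/8; 2 } ⇒ 1901/1024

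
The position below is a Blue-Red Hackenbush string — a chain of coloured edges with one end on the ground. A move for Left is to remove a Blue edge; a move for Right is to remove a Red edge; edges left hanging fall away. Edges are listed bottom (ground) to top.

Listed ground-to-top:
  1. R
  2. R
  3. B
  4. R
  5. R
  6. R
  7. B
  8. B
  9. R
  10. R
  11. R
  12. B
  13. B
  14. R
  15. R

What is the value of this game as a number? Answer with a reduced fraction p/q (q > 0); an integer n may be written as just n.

-15591/8192

Prefix values for R R B R R R B B R R R B B R R via {L|R} + simplicity:
R: Left { · }, Right { 0 } → simplest -1
RR: Left { · }, Right { -1,0 } → simplest -2
RRB: Left { -2 }, Right { -1,0 } → simplest -3/2
RRBR: Left { -2 }, Right { -3/2,-1,0 } → simplest -7/4
RRBRR: Left { -2 }, Right { -7/4,-3/2,-1,0 } → simplest -15/8
RRBRRR: Left { -2 }, Right { -15/8,-7/4,-3/2,-1,0 } → simplest -31/16
RRBRRRB: Left { -2,-31/16 }, Right { -15/8,-7/4,-3/2,-1,0 } → simplest -61/32
RRBRRRBB: Left { -2,-31/16,-61/32 }, Right { -15/8,-7/4,-3/2,-1,0 } → simplest -121/64
RRBRRRBBR: Left { -2,-31/16,-61/32 }, Right { -121/64,-15/8,-7/4,-3/2,-1,0 } → simplest -243/128
RRBRRRBBRR: Left { -2,-31/16,-61/32 }, Right { -243/128,-121/64,-15/8,-7/4,-3/2,-1,0 } → simplest -487/256
RRBRRRBBRRR: Left { -2,-31/16,-61/32 }, Right { -487/256,-243/128,-121/64,-15/8,-7/4,-3/2,-1,0 } → simplest -975/512
RRBRRRBBRRRB: Left { -2,-31/16,-61/32,-975/512 }, Right { -487/256,-243/128,-121/64,-15/8,-7/4,-3/2,-1,0 } → simplest -1949/1024
RRBRRRBBRRRBB: Left { -2,-31/16,-61/32,-975/512,-1949/1024 }, Right { -487/256,-243/128,-121/64,-15/8,-7/4,-3/2,-1,0 } → simplest -3897/2048
RRBRRRBBRRRBBR: Left { -2,-31/16,-61/32,-975/512,-1949/1024 }, Right { -3897/2048,-487/256,-243/128,-121/64,-15/8,-7/4,-3/2,-1,0 } → simplest -7795/4096
RRBRRRBBRRRBBRR: Left { -2,-31/16,-61/32,-975/512,-1949/1024 }, Right { -7795/4096,-3897/2048,-487/256,-243/128,-121/64,-15/8,-7/4,-3/2,-1,0 } → simplest -15591/8192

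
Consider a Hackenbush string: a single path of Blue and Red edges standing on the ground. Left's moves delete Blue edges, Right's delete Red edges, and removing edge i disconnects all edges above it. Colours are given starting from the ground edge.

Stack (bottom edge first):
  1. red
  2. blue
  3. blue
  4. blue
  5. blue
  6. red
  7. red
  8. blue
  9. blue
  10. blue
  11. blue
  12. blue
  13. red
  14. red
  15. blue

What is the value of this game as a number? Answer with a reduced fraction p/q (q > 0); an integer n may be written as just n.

step 1: add red to get r; options L={ · } R={ 0 } gives -1
step 2: add blue to get rb; options L={ -1 } R={ 0 } gives -1/2
step 3: add blue to get rbb; options L={ -1; -1/2 } R={ 0 } gives -1/4
step 4: add blue to get rbbb; options L={ -1; -1/2; -1/4 } R={ 0 } gives -1/8
step 5: add blue to get rbbbb; options L={ -1; -1/2; -1/4; -1/8 } R={ 0 } gives -1/16
step 6: add red to get rbbbbr; options L={ -1; -1/2; -1/4; -1/8 } R={ -1/16; 0 } gives -3/32
step 7: add red to get rbbbbrr; options L={ -1; -1/2; -1/4; -1/8 } R={ -3/32; -1/16; 0 } gives -7/64
step 8: add blue to get rbbbbrrb; options L={ -1; -1/2; -1/4; -1/8; -7/64 } R={ -3/32; -1/16; 0 } gives -13/128
step 9: add blue to get rbbbbrrbb; options L={ -1; -1/2; -1/4; -1/8; -7/64; -13/128 } R={ -3/32; -1/16; 0 } gives -25/256
step 10: add blue to get rbbbbrrbbb; options L={ -1; -1/2; -1/4; -1/8; -7/64; -13/128; -25/256 } R={ -3/32; -1/16; 0 } gives -49/512
step 11: add blue to get rbbbbrrbbbb; options L={ -1; -1/2; -1/4; -1/8; -7/64; -13/128; -25/256; -49/512 } R={ -3/32; -1/16; 0 } gives -97/1024
step 12: add blue to get rbbbbrrbbbbb; options L={ -1; -1/2; -1/4; -1/8; -7/64; -13/128; -25/256; -49/512; -97/1024 } R={ -3/32; -1/16; 0 } gives -193/2048
step 13: add red to get rbbbbrrbbbbbr; options L={ -1; -1/2; -1/4; -1/8; -7/64; -13/128; -25/256; -49/512; -97/1024 } R={ -193/2048; -3/32; -1/16; 0 } gives -387/4096
step 14: add red to get rbbbbrrbbbbbrr; options L={ -1; -1/2; -1/4; -1/8; -7/64; -13/128; -25/256; -49/512; -97/1024 } R={ -387/4096; -193/2048; -3/32; -1/16; 0 } gives -775/8192
step 15: add blue to get rbbbbrrbbbbbrrb; options L={ -1; -1/2; -1/4; -1/8; -7/64; -13/128; -25/256; -49/512; -97/1024; -775/8192 } R={ -387/4096; -193/2048; -3/32; -1/16; 0 } gives -1549/16384

-1549/16384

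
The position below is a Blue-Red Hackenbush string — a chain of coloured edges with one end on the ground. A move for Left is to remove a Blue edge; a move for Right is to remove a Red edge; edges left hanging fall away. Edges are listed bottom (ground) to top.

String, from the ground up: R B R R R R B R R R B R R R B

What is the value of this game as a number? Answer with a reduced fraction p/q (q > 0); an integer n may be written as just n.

Recurse on prefixes of the 15-edge string R B R R R R B R R R B R R R B:
edge 1 of 15 (R): {  | 0 } → -1
edge 2 of 15 (B): { -1 | 0 } → -1/2
edge 3 of 15 (R): { -1 | -1/2, 0 } → -3/4
edge 4 of 15 (R): { -1 | -3/4, -1/2, 0 } → -7/8
edge 5 of 15 (R): { -1 | -7/8, -3/4, -1/2, 0 } → -15/16
edge 6 of 15 (R): { -1 | -15/16, -7/8, -3/4, -1/2, 0 } → -31/32
edge 7 of 15 (B): { -1, -31/32 | -15/16, -7/8, -3/4, -1/2, 0 } → -61/64
edge 8 of 15 (R): { -1, -31/32 | -61/64, -15/16, -7/8, -3/4, -1/2, 0 } → -123/128
edge 9 of 15 (R): { -1, -31/32 | -123/128, -61/64, -15/16, -7/8, -3/4, -1/2, 0 } → -247/256
edge 10 of 15 (R): { -1, -31/32 | -247/256, -123/128, -61/64, -15/16, -7/8, -3/4, -1/2, 0 } → -495/512
edge 11 of 15 (B): { -1, -31/32, -495/512 | -247/256, -123/128, -61/64, -15/16, -7/8, -3/4, -1/2, 0 } → -989/1024
edge 12 of 15 (R): { -1, -31/32, -495/512 | -989/1024, -247/256, -123/128, -61/64, -15/16, -7/8, -3/4, -1/2, 0 } → -1979/2048
edge 13 of 15 (R): { -1, -31/32, -495/512 | -1979/2048, -989/1024, -247/256, -123/128, -61/64, -15/16, -7/8, -3/4, -1/2, 0 } → -3959/4096
edge 14 of 15 (R): { -1, -31/32, -495/512 | -3959/4096, -1979/2048, -989/1024, -247/256, -123/128, -61/64, -15/16, -7/8, -3/4, -1/2, 0 } → -7919/8192
edge 15 of 15 (B): { -1, -31/32, -495/512, -7919/8192 | -3959/4096, -1979/2048, -989/1024, -247/256, -123/128, -61/64, -15/16, -7/8, -3/4, -1/2, 0 } → -15837/16384

-15837/16384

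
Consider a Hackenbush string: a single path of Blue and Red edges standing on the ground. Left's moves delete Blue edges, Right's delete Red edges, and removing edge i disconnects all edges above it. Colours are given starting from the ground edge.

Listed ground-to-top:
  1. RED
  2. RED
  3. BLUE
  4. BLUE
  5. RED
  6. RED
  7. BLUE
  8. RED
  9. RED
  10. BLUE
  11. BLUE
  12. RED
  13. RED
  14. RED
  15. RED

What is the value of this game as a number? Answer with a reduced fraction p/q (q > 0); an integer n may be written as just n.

g_1 [R]  L=[none]  R=[0]  ⇒ -1
g_2 [RR]  L=[none]  R=[-1; 0]  ⇒ -2
g_3 [RRB]  L=[-2]  R=[-1; 0]  ⇒ -3/2
g_4 [RRBB]  L=[-2; -3/2]  R=[-1; 0]  ⇒ -5/4
g_5 [RRBBR]  L=[-2; -3/2]  R=[-5/4; -1; 0]  ⇒ -11/8
g_6 [RRBBRR]  L=[-2; -3/2]  R=[-11/8; -5/4; -1; 0]  ⇒ -23/16
g_7 [RRBBRRB]  L=[-2; -3/2; -23/16]  R=[-11/8; -5/4; -1; 0]  ⇒ -45/32
g_8 [RRBBRRBR]  L=[-2; -3/2; -23/16]  R=[-45/32; -11/8; -5/4; -1; 0]  ⇒ -91/64
g_9 [RRBBRRBRR]  L=[-2; -3/2; -23/16]  R=[-91/64; -45/32; -11/8; -5/4; -1; 0]  ⇒ -183/128
g_10 [RRBBRRBRRB]  L=[-2; -3/2; -23/16; -183/128]  R=[-91/64; -45/32; -11/8; -5/4; -1; 0]  ⇒ -365/256
g_11 [RRBBRRBRRBB]  L=[-2; -3/2; -23/16; -183/128; -365/256]  R=[-91/64; -45/32; -11/8; -5/4; -1; 0]  ⇒ -729/512
g_12 [RRBBRRBRRBBR]  L=[-2; -3/2; -23/16; -183/128; -365/256]  R=[-729/512; -91/64; -45/32; -11/8; -5/4; -1; 0]  ⇒ -1459/1024
g_13 [RRBBRRBRRBBRR]  L=[-2; -3/2; -23/16; -183/128; -365/256]  R=[-1459/1024; -729/512; -91/64; -45/32; -11/8; -5/4; -1; 0]  ⇒ -2919/2048
g_14 [RRBBRRBRRBBRRR]  L=[-2; -3/2; -23/16; -183/128; -365/256]  R=[-2919/2048; -1459/1024; -729/512; -91/64; -45/32; -11/8; -5/4; -1; 0]  ⇒ -5839/4096
g_15 [RRBBRRBRRBBRRRR]  L=[-2; -3/2; -23/16; -183/128; -365/256]  R=[-5839/4096; -2919/2048; -1459/1024; -729/512; -91/64; -45/32; -11/8; -5/4; -1; 0]  ⇒ -11679/8192

-11679/8192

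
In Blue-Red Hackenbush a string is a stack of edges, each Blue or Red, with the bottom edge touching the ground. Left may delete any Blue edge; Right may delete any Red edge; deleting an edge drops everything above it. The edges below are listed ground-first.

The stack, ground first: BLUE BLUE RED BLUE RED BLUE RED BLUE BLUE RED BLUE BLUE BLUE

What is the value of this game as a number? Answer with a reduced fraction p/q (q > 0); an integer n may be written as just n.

3439/2048

Recurse on prefixes of the 13-edge string BLUE BLUE RED BLUE RED BLUE RED BLUE BLUE RED BLUE BLUE BLUE:
step 1: add BLUE to get B; options L={ 0 } R={ · } => 1
step 2: add BLUE to get BB; options L={ 0,1 } R={ · } => 2
step 3: add RED to get BBR; options L={ 0,1 } R={ 2 } => 3/2
step 4: add BLUE to get BBRB; options L={ 0,1,3/2 } R={ 2 } => 7/4
step 5: add RED to get BBRBR; options L={ 0,1,3/2 } R={ 7/4,2 } => 13/8
step 6: add BLUE to get BBRBRB; options L={ 0,1,3/2,13/8 } R={ 7/4,2 } => 27/16
step 7: add RED to get BBRBRBR; options L={ 0,1,3/2,13/8 } R={ 27/16,7/4,2 } => 53/32
step 8: add BLUE to get BBRBRBRB; options L={ 0,1,3/2,13/8,53/32 } R={ 27/16,7/4,2 } => 107/64
step 9: add BLUE to get BBRBRBRBB; options L={ 0,1,3/2,13/8,53/32,107/64 } R={ 27/16,7/4,2 } => 215/128
step 10: add RED to get BBRBRBRBBR; options L={ 0,1,3/2,13/8,53/32,107/64 } R={ 215/128,27/16,7/4,2 } => 429/256
step 11: add BLUE to get BBRBRBRBBRB; options L={ 0,1,3/2,13/8,53/32,107/64,429/256 } R={ 215/128,27/16,7/4,2 } => 859/512
step 12: add BLUE to get BBRBRBRBBRBB; options L={ 0,1,3/2,13/8,53/32,107/64,429/256,859/512 } R={ 215/128,27/16,7/4,2 } => 1719/1024
step 13: add BLUE to get BBRBRBRBBRBBB; options L={ 0,1,3/2,13/8,53/32,107/64,429/256,859/512,1719/1024 } R={ 215/128,27/16,7/4,2 } => 3439/2048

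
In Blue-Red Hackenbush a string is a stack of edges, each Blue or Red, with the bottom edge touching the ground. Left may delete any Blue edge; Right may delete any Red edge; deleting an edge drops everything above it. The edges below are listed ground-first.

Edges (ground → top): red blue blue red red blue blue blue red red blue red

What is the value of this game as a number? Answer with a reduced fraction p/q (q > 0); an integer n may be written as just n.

-795/2048

v(r) = {  | 0 } → -1
v(rb) = { -1 | 0 } → -1/2
v(rbb) = { -1; -1/2 | 0 } → -1/4
v(rbbr) = { -1; -1/2 | -1/4; 0 } → -3/8
v(rbbrr) = { -1; -1/2 | -3/8; -1/4; 0 } → -7/16
v(rbbrrb) = { -1; -1/2; -7/16 | -3/8; -1/4; 0 } → -13/32
v(rbbrrbb) = { -1; -1/2; -7/16; -13/32 | -3/8; -1/4; 0 } → -25/64
v(rbbrrbbb) = { -1; -1/2; -7/16; -13/32; -25/64 | -3/8; -1/4; 0 } → -49/128
v(rbbrrbbbr) = { -1; -1/2; -7/16; -13/32; -25/64 | -49/128; -3/8; -1/4; 0 } → -99/256
v(rbbrrbbbrr) = { -1; -1/2; -7/16; -13/32; -25/64 | -99/256; -49/128; -3/8; -1/4; 0 } → -199/512
v(rbbrrbbbrrb) = { -1; -1/2; -7/16; -13/32; -25/64; -199/512 | -99/256; -49/128; -3/8; -1/4; 0 } → -397/1024
v(rbbrrbbbrrbr) = { -1; -1/2; -7/16; -13/32; -25/64; -199/512 | -397/1024; -99/256; -49/128; -3/8; -1/4; 0 } → -795/2048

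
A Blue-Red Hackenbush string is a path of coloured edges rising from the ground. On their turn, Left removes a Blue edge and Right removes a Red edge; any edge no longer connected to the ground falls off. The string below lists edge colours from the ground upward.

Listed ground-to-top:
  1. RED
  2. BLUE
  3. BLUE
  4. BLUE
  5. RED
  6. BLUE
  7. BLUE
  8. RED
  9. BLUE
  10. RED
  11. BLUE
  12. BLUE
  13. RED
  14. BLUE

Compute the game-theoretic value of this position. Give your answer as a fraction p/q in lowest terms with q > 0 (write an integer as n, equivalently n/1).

Recurse on prefixes of the 14-edge string RED BLUE BLUE BLUE RED BLUE BLUE RED BLUE RED BLUE BLUE RED BLUE:
val_1 [R]  L=[none]  R=[0]  gives -1
val_2 [RB]  L=[-1]  R=[0]  gives -1/2
val_3 [RBB]  L=[-1; -1/2]  R=[0]  gives -1/4
val_4 [RBBB]  L=[-1; -1/2; -1/4]  R=[0]  gives -1/8
val_5 [RBBBR]  L=[-1; -1/2; -1/4]  R=[-1/8; 0]  gives -3/16
val_6 [RBBBRB]  L=[-1; -1/2; -1/4; -3/16]  R=[-1/8; 0]  gives -5/32
val_7 [RBBBRBB]  L=[-1; -1/2; -1/4; -3/16; -5/32]  R=[-1/8; 0]  gives -9/64
val_8 [RBBBRBBR]  L=[-1; -1/2; -1/4; -3/16; -5/32]  R=[-9/64; -1/8; 0]  gives -19/128
val_9 [RBBBRBBRB]  L=[-1; -1/2; -1/4; -3/16; -5/32; -19/128]  R=[-9/64; -1/8; 0]  gives -37/256
val_10 [RBBBRBBRBR]  L=[-1; -1/2; -1/4; -3/16; -5/32; -19/128]  R=[-37/256; -9/64; -1/8; 0]  gives -75/512
val_11 [RBBBRBBRBRB]  L=[-1; -1/2; -1/4; -3/16; -5/32; -19/128; -75/512]  R=[-37/256; -9/64; -1/8; 0]  gives -149/1024
val_12 [RBBBRBBRBRBB]  L=[-1; -1/2; -1/4; -3/16; -5/32; -19/128; -75/512; -149/1024]  R=[-37/256; -9/64; -1/8; 0]  gives -297/2048
val_13 [RBBBRBBRBRBBR]  L=[-1; -1/2; -1/4; -3/16; -5/32; -19/128; -75/512; -149/1024]  R=[-297/2048; -37/256; -9/64; -1/8; 0]  gives -595/4096
val_14 [RBBBRBBRBRBBRB]  L=[-1; -1/2; -1/4; -3/16; -5/32; -19/128; -75/512; -149/1024; -595/4096]  R=[-297/2048; -37/256; -9/64; -1/8; 0]  gives -1189/8192

-1189/8192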